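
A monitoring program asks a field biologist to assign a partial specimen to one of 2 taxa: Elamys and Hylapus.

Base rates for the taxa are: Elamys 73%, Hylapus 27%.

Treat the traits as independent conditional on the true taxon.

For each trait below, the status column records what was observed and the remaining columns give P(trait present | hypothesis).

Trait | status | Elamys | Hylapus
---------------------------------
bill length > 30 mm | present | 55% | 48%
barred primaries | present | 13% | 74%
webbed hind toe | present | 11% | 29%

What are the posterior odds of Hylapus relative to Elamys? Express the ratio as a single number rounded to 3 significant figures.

4.84

Posterior odds equal prior odds times the likelihood ratio; only the two competing hypotheses matter.
  Hylapus: 0.27 × 0.48 × 0.74 × 0.29 = 0.027812
  Elamys: 0.73 × 0.55 × 0.13 × 0.11 = 0.0057415
Posterior odds = 0.027812 / 0.0057415 ≈ 4.84.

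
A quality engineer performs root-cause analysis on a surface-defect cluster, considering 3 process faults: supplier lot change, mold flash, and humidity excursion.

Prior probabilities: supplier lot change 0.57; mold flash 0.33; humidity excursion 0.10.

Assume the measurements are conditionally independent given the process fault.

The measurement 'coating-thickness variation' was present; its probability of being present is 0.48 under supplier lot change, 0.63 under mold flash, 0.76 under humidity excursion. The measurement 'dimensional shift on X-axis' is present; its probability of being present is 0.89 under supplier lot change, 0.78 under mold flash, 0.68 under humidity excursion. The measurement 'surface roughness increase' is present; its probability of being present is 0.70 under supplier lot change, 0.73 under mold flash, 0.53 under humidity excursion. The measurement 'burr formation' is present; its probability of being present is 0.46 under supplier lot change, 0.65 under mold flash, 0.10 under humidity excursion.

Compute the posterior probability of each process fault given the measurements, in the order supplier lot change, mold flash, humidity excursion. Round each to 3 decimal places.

0.496, 0.487, 0.017

By Bayes' rule with conditional independence, the unnormalized weight for each hypothesis is prior × ∏ likelihoods:
  supplier lot change: 0.57 × 0.48 × 0.89 × 0.70 × 0.46 = 0.078408
  mold flash: 0.33 × 0.63 × 0.78 × 0.73 × 0.65 = 0.076946
  humidity excursion: 0.10 × 0.76 × 0.68 × 0.53 × 0.10 = 0.002739
Marginal likelihood of the evidence = 0.15809.
P(supplier lot change | evidence) = 0.078408 / 0.15809 ≈ 0.496
P(mold flash | evidence) = 0.076946 / 0.15809 ≈ 0.487
P(humidity excursion | evidence) = 0.002739 / 0.15809 ≈ 0.017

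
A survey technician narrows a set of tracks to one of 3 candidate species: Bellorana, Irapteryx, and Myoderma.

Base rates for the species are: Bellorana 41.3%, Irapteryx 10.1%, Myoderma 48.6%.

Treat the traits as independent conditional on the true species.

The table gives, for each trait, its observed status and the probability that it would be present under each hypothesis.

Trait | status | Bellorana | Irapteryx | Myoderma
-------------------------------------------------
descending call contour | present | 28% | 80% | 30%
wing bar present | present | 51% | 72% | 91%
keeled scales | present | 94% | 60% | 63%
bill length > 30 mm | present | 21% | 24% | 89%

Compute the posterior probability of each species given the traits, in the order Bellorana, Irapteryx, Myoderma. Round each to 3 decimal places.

By Bayes' rule with conditional independence, the unnormalized weight for each hypothesis is prior × ∏ likelihoods:
  Bellorana: 0.413 × 0.28 × 0.51 × 0.94 × 0.21 = 0.011642
  Irapteryx: 0.101 × 0.80 × 0.72 × 0.60 × 0.24 = 0.0083773
  Myoderma: 0.486 × 0.30 × 0.91 × 0.63 × 0.89 = 0.074393
Normalizing constant Z = 0.011642 + 0.0083773 + 0.074393 = 0.094412.
P(Bellorana | evidence) = 0.011642 / 0.094412 ≈ 0.123
P(Irapteryx | evidence) = 0.0083773 / 0.094412 ≈ 0.089
P(Myoderma | evidence) = 0.074393 / 0.094412 ≈ 0.788

0.123, 0.089, 0.788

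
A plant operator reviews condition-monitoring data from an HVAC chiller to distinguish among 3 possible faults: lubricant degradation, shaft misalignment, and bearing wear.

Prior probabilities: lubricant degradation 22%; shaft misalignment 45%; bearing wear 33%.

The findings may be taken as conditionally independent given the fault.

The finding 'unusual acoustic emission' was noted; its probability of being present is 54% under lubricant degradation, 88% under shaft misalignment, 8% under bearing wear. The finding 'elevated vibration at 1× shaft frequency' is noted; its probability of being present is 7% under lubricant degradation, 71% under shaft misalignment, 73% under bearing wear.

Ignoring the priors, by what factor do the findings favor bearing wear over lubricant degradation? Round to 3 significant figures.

The Bayes factor is the ratio of the joint likelihoods of the evidence pattern under the two hypotheses.
  bearing wear: 0.08 × 0.73 = 0.0584
  lubricant degradation: 0.54 × 0.07 = 0.0378
Bayes factor = 0.0584 / 0.0378 ≈ 1.54

1.54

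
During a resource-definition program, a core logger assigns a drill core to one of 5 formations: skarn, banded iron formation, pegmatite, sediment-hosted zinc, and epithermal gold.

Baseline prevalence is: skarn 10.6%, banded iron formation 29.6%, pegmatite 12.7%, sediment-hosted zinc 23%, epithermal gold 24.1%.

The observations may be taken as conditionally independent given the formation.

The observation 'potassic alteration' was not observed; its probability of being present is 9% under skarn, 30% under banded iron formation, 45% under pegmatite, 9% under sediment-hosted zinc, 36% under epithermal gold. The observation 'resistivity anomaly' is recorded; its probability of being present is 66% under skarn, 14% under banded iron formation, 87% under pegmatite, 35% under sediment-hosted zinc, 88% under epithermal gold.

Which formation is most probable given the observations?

For each hypothesis, the unnormalized posterior weight is prior × product of the observation likelihoods (using 1 − P(present | H) for each absent observation):
  skarn: 0.106 × (1 − 0.09) × 0.66 = 0.063664
  banded iron formation: 0.296 × (1 − 0.30) × 0.14 = 0.029008
  pegmatite: 0.127 × (1 − 0.45) × 0.87 = 0.06077
  sediment-hosted zinc: 0.230 × (1 − 0.09) × 0.35 = 0.073255
  epithermal gold: 0.241 × (1 − 0.36) × 0.88 = 0.13573
Marginal likelihood of the evidence = 0.36243.
P(skarn | evidence) ≈ 0.063664 / 0.36243 ≈ 0.176
P(banded iron formation | evidence) ≈ 0.029008 / 0.36243 ≈ 0.080
P(pegmatite | evidence) ≈ 0.06077 / 0.36243 ≈ 0.168
P(sediment-hosted zinc | evidence) ≈ 0.073255 / 0.36243 ≈ 0.202
P(epithermal gold | evidence) ≈ 0.13573 / 0.36243 ≈ 0.375
The largest is 0.375, so epithermal gold is most probable.

epithermal gold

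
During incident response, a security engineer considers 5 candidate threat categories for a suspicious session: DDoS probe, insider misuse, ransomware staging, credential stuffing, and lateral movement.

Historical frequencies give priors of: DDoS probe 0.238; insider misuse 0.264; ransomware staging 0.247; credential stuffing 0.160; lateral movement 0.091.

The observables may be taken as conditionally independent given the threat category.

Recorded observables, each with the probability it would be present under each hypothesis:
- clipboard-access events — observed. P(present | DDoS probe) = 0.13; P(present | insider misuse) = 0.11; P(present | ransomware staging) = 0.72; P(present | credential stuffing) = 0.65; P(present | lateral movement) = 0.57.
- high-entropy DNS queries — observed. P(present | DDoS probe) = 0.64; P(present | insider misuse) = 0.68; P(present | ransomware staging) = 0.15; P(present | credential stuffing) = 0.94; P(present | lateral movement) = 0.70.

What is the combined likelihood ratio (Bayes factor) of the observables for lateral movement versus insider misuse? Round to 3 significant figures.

5.33

The Bayes factor is the ratio of the joint likelihoods of the observable pattern under the two hypotheses.
  lateral movement: 0.57 × 0.70 = 0.399
  insider misuse: 0.11 × 0.68 = 0.0748
Bayes factor = 0.399 / 0.0748 ≈ 5.33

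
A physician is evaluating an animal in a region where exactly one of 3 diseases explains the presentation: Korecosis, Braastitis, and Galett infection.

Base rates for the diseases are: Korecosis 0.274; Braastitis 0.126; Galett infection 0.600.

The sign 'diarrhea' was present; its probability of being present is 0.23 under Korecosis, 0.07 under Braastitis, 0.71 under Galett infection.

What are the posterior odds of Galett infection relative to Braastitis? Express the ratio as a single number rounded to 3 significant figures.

Posterior odds equal prior odds times the likelihood ratio; only the two competing hypotheses matter.
  Galett infection: 0.600 × 0.71 = 0.426
  Braastitis: 0.126 × 0.07 = 0.00882
Odds(Galett infection : Braastitis) = 0.426 / 0.00882 ≈ 48.3.

48.3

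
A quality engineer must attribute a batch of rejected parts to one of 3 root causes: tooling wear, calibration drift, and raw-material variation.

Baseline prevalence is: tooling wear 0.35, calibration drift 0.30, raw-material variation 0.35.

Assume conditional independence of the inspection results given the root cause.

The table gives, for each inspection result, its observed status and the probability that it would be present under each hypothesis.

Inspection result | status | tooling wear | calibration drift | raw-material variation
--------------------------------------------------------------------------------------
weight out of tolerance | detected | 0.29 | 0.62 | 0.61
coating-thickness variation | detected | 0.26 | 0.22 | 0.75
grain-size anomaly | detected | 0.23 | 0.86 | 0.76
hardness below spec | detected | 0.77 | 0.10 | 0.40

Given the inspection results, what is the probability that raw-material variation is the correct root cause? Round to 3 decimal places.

0.856

For each hypothesis, the unnormalized posterior weight is prior × product of the inspection result likelihoods:
  tooling wear: 0.35 × 0.29 × 0.26 × 0.23 × 0.77 = 0.0046737
  calibration drift: 0.30 × 0.62 × 0.22 × 0.86 × 0.10 = 0.0035191
  raw-material variation: 0.35 × 0.61 × 0.75 × 0.76 × 0.40 = 0.048678
Marginal likelihood of the evidence = 0.056871.
P(raw-material variation | evidence) = 0.048678 / 0.056871 ≈ 0.856.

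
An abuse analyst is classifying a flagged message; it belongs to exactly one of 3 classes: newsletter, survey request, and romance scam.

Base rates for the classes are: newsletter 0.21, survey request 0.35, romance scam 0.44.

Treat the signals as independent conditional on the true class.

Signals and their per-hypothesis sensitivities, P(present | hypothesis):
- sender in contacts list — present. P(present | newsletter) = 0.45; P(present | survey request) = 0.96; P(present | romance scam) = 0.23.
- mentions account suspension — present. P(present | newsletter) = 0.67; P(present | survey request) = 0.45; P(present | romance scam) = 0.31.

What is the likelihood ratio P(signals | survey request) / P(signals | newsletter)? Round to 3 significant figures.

Take the product of per-signal likelihoods under each hypothesis, then divide.
  survey request: 0.96 × 0.45 = 0.432
  newsletter: 0.45 × 0.67 = 0.3015
Bayes factor = 0.432 / 0.3015 ≈ 1.43

1.43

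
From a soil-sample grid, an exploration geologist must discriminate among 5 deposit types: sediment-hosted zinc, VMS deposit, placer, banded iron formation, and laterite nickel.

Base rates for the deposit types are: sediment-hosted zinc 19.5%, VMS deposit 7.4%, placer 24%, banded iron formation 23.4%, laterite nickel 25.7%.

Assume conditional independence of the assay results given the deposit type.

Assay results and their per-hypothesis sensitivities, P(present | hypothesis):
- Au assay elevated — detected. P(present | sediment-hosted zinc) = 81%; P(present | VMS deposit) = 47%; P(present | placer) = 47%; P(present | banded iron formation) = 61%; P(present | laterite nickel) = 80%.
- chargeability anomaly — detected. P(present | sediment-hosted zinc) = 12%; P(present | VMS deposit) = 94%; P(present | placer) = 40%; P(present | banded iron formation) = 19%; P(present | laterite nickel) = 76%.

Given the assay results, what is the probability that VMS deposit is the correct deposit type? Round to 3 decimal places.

By Bayes' rule with conditional independence, the unnormalized weight for each hypothesis is prior × ∏ likelihoods:
  sediment-hosted zinc: 0.195 × 0.81 × 0.12 = 0.018954
  VMS deposit: 0.074 × 0.47 × 0.94 = 0.032693
  placer: 0.240 × 0.47 × 0.40 = 0.04512
  banded iron formation: 0.234 × 0.61 × 0.19 = 0.027121
  laterite nickel: 0.257 × 0.80 × 0.76 = 0.15626
Normalizing constant Z = 0.018954 + 0.032693 + 0.04512 + 0.027121 + 0.15626 = 0.28014.
P(VMS deposit | evidence) = 0.032693 / 0.28014 ≈ 0.117.

0.117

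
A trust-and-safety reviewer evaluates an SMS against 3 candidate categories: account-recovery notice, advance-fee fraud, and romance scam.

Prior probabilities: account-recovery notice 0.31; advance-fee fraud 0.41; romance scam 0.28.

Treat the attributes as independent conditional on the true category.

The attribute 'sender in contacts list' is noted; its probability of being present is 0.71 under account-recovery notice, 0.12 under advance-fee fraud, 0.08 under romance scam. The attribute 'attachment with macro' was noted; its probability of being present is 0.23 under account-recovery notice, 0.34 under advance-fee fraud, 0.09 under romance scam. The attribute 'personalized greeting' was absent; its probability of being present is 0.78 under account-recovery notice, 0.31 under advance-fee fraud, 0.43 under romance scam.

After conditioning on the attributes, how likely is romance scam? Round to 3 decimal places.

By Bayes' rule with conditional independence, the unnormalized weight for each hypothesis is prior × ∏ likelihoods (using 1 − P(present | H) for each absent attribute):
  account-recovery notice: 0.31 × 0.71 × 0.23 × (1 − 0.78) = 0.011137
  advance-fee fraud: 0.41 × 0.12 × 0.34 × (1 − 0.31) = 0.011542
  romance scam: 0.28 × 0.08 × 0.09 × (1 − 0.43) = 0.0011491
Marginal likelihood of the evidence = 0.023828.
P(romance scam | evidence) = 0.0011491 / 0.023828 ≈ 0.048.

0.048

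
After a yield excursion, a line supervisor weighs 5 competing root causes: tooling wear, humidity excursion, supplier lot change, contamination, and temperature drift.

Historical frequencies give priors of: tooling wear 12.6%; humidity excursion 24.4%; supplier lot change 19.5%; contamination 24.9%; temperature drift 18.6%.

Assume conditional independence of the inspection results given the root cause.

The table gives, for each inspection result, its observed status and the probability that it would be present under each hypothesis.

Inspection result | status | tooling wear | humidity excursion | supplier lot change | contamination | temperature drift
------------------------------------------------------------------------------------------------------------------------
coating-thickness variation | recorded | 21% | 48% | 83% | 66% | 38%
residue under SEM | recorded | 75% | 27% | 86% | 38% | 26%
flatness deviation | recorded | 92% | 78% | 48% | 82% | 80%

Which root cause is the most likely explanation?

For each hypothesis, the unnormalized posterior weight is prior × product of the inspection result likelihoods:
  tooling wear: 0.126 × 0.21 × 0.75 × 0.92 = 0.018257
  humidity excursion: 0.244 × 0.48 × 0.27 × 0.78 = 0.024665
  supplier lot change: 0.195 × 0.83 × 0.86 × 0.48 = 0.066812
  contamination: 0.249 × 0.66 × 0.38 × 0.82 = 0.051208
  temperature drift: 0.186 × 0.38 × 0.26 × 0.80 = 0.014701
The unnormalized weights sum to 0.17564.
P(tooling wear | evidence) ≈ 0.018257 / 0.17564 ≈ 0.104
P(humidity excursion | evidence) ≈ 0.024665 / 0.17564 ≈ 0.140
P(supplier lot change | evidence) ≈ 0.066812 / 0.17564 ≈ 0.380
P(contamination | evidence) ≈ 0.051208 / 0.17564 ≈ 0.292
P(temperature drift | evidence) ≈ 0.014701 / 0.17564 ≈ 0.084
The largest is 0.380, so supplier lot change is most probable.

supplier lot change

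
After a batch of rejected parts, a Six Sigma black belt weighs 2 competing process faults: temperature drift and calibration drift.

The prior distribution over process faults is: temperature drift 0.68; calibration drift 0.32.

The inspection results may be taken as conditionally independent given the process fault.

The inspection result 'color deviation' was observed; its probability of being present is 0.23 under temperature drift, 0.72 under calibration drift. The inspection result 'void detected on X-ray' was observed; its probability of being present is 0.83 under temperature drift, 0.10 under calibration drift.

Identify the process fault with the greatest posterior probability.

temperature drift

By Bayes' rule with conditional independence, the unnormalized weight for each hypothesis is prior × ∏ likelihoods:
  temperature drift: 0.68 × 0.23 × 0.83 = 0.12981
  calibration drift: 0.32 × 0.72 × 0.10 = 0.02304
Marginal likelihood of the evidence = 0.15285.
P(temperature drift | evidence) ≈ 0.12981 / 0.15285 ≈ 0.849
P(calibration drift | evidence) ≈ 0.02304 / 0.15285 ≈ 0.151
The largest is 0.849, so temperature drift is most probable.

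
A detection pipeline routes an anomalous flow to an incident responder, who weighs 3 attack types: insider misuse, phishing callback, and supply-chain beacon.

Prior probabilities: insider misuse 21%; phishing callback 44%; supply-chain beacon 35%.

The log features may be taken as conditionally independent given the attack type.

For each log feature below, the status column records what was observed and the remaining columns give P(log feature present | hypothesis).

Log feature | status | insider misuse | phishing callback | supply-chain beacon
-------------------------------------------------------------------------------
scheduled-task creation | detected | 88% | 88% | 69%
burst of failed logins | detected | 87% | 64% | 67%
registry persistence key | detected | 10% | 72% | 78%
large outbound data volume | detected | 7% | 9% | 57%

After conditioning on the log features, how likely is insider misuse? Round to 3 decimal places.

0.013

Multiply each prior by the joint likelihood of the log feature pattern:
  insider misuse: 0.21 × 0.88 × 0.87 × 0.10 × 0.07 = 0.0011254
  phishing callback: 0.44 × 0.88 × 0.64 × 0.72 × 0.09 = 0.016058
  supply-chain beacon: 0.35 × 0.69 × 0.67 × 0.78 × 0.57 = 0.071939
Marginal likelihood of the evidence = 0.089122.
P(insider misuse | evidence) = 0.0011254 / 0.089122 ≈ 0.013.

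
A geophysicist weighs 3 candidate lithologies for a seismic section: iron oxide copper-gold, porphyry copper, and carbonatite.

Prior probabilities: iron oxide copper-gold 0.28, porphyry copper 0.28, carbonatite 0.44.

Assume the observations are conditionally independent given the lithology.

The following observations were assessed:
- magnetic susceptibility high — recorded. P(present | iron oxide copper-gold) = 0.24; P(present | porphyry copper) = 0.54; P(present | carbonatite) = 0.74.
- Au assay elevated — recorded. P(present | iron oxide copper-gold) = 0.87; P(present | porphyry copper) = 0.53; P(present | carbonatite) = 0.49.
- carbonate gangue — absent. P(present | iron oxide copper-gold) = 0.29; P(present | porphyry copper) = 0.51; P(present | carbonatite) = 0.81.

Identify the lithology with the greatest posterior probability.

By Bayes' rule with conditional independence, the unnormalized weight for each hypothesis is prior × ∏ likelihoods (using 1 − P(present | H) for each absent observation):
  iron oxide copper-gold: 0.28 × 0.24 × 0.87 × (1 − 0.29) = 0.041509
  porphyry copper: 0.28 × 0.54 × 0.53 × (1 − 0.51) = 0.039267
  carbonatite: 0.44 × 0.74 × 0.49 × (1 − 0.81) = 0.030313
Normalizing constant Z = 0.041509 + 0.039267 + 0.030313 = 0.11109.
P(iron oxide copper-gold | evidence) ≈ 0.041509 / 0.11109 ≈ 0.374
P(porphyry copper | evidence) ≈ 0.039267 / 0.11109 ≈ 0.353
P(carbonatite | evidence) ≈ 0.030313 / 0.11109 ≈ 0.273
The largest is 0.374, so iron oxide copper-gold is most probable.

iron oxide copper-gold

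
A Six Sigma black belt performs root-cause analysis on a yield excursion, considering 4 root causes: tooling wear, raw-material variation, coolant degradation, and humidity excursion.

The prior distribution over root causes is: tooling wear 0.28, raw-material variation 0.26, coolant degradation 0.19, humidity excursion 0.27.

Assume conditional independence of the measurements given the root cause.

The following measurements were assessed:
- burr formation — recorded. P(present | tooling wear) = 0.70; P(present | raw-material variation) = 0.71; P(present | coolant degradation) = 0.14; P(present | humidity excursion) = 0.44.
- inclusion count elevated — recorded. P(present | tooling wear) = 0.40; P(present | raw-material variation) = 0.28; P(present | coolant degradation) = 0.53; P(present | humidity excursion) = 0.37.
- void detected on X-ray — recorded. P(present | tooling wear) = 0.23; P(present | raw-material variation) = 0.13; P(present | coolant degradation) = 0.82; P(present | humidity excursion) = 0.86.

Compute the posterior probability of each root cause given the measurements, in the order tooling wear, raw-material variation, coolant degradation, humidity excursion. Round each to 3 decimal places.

Multiply each prior by the joint likelihood of the measurement pattern:
  tooling wear: 0.28 × 0.70 × 0.40 × 0.23 = 0.018032
  raw-material variation: 0.26 × 0.71 × 0.28 × 0.13 = 0.0067194
  coolant degradation: 0.19 × 0.14 × 0.53 × 0.82 = 0.01156
  humidity excursion: 0.27 × 0.44 × 0.37 × 0.86 = 0.037802
The unnormalized weights sum to 0.074114.
P(tooling wear | evidence) = 0.018032 / 0.074114 ≈ 0.243
P(raw-material variation | evidence) = 0.0067194 / 0.074114 ≈ 0.091
P(coolant degradation | evidence) = 0.01156 / 0.074114 ≈ 0.156
P(humidity excursion | evidence) = 0.037802 / 0.074114 ≈ 0.510

0.243, 0.091, 0.156, 0.510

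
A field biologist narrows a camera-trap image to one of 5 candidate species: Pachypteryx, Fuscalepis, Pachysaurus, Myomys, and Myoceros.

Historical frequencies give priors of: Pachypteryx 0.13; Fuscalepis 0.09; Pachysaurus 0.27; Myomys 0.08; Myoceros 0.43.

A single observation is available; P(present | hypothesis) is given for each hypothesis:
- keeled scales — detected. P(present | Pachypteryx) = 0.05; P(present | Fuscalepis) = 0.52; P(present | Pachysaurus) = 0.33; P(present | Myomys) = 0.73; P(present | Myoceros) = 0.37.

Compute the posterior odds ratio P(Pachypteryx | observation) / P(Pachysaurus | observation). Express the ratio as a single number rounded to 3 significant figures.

0.0730

Unnormalized posterior weight (prior times the observation likelihood) for each of the two hypotheses:
  Pachypteryx: 0.13 × 0.05 = 0.0065
  Pachysaurus: 0.27 × 0.33 = 0.0891
Posterior odds = 0.0065 / 0.0891 ≈ 0.0730.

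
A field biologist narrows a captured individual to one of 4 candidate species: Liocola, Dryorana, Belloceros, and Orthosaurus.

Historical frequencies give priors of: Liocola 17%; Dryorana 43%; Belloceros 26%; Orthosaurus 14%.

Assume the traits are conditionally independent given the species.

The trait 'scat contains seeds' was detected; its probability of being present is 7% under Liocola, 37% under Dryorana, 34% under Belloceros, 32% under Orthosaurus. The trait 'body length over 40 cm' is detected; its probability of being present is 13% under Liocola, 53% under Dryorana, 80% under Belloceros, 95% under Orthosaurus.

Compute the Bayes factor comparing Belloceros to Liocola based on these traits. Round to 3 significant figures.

Joint likelihood of the trait pattern under each hypothesis:
  Belloceros: 0.34 × 0.80 = 0.272
  Liocola: 0.07 × 0.13 = 0.0091
Bayes factor = 0.272 / 0.0091 ≈ 29.9

29.9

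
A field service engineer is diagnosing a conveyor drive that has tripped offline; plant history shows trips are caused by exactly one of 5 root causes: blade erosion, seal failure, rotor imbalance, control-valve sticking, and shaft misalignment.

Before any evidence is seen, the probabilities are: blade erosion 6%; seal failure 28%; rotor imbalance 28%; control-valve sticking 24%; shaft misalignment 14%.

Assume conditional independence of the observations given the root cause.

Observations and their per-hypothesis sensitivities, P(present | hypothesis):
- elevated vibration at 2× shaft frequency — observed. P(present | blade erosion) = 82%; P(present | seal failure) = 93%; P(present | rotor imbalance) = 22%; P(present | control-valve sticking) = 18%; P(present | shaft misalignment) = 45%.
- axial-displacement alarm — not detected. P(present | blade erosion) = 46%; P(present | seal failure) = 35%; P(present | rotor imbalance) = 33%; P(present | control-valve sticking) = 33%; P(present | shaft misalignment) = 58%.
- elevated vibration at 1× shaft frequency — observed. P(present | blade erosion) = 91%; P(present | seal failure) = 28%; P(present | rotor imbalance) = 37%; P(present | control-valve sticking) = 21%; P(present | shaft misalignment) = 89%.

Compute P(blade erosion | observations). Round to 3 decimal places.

For each hypothesis, the unnormalized posterior weight is prior × product of the observation likelihoods (using 1 − P(present | H) for each absent observation):
  blade erosion: 0.06 × 0.82 × (1 − 0.46) × 0.91 = 0.024177
  seal failure: 0.28 × 0.93 × (1 − 0.35) × 0.28 = 0.047393
  rotor imbalance: 0.28 × 0.22 × (1 − 0.33) × 0.37 = 0.015271
  control-valve sticking: 0.24 × 0.18 × (1 − 0.33) × 0.21 = 0.0060782
  shaft misalignment: 0.14 × 0.45 × (1 − 0.58) × 0.89 = 0.023549
Marginal likelihood of the evidence = 0.11647.
P(blade erosion | evidence) = 0.024177 / 0.11647 ≈ 0.208.

0.208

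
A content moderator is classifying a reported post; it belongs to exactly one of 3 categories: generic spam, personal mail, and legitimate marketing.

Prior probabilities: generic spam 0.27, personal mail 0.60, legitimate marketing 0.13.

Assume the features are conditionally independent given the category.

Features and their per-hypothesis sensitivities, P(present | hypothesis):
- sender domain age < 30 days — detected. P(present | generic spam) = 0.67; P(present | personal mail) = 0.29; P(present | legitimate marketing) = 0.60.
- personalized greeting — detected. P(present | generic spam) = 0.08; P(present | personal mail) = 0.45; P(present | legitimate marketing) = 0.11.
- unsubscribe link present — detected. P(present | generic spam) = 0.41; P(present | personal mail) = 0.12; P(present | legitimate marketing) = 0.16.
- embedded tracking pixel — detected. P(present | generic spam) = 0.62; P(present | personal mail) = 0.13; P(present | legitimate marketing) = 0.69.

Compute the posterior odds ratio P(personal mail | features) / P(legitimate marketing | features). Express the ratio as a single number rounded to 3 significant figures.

1.29

The normalizing constant cancels in an odds ratio, so compute prior × likelihood for the two hypotheses only:
  personal mail: 0.60 × 0.29 × 0.45 × 0.12 × 0.13 = 0.0012215
  legitimate marketing: 0.13 × 0.60 × 0.11 × 0.16 × 0.69 = 0.00094723
Posterior odds = 0.0012215 / 0.00094723 ≈ 1.29.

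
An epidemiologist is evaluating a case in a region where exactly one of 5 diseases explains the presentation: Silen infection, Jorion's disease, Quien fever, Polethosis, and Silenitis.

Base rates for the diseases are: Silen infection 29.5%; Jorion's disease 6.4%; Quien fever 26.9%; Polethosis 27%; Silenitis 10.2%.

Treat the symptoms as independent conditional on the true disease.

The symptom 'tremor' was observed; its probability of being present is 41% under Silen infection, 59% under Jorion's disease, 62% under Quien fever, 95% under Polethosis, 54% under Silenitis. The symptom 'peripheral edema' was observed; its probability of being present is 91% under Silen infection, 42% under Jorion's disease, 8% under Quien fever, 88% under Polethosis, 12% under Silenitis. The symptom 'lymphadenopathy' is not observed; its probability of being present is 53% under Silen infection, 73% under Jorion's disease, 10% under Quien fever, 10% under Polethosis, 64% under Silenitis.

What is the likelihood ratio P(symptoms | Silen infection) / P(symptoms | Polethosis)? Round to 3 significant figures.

0.233

Joint likelihood of the symptom pattern under each hypothesis (using 1 − P(present | H) for each absent symptom):
  Silen infection: 0.41 × 0.91 × (1 − 0.53) = 0.17536
  Polethosis: 0.95 × 0.88 × (1 − 0.10) = 0.7524
Bayes factor = 0.17536 / 0.7524 ≈ 0.233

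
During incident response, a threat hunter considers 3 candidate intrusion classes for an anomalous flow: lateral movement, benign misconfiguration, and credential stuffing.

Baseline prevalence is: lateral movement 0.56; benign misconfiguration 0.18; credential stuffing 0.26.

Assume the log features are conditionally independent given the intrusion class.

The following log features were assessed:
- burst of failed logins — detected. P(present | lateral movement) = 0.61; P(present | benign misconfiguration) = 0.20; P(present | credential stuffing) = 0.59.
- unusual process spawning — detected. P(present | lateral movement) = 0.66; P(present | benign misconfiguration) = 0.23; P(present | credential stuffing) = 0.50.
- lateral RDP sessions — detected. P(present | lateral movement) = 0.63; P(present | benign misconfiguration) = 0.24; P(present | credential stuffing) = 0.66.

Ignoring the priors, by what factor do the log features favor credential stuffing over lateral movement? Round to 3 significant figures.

The Bayes factor is the ratio of the joint likelihoods of the log feature pattern under the two hypotheses.
  credential stuffing: 0.59 × 0.50 × 0.66 = 0.1947
  lateral movement: 0.61 × 0.66 × 0.63 = 0.25364
Bayes factor = 0.1947 / 0.25364 ≈ 0.768

0.768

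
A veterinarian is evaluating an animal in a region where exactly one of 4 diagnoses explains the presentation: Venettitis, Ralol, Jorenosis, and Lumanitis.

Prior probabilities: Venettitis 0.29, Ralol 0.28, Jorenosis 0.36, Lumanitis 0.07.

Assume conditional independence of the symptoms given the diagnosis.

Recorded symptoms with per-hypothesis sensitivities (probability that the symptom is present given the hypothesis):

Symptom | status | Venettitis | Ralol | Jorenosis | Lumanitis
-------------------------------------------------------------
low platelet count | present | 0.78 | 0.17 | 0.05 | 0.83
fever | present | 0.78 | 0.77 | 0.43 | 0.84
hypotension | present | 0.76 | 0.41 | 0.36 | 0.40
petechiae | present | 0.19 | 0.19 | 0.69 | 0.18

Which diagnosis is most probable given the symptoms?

Multiply each prior by the joint likelihood of the symptom pattern:
  Venettitis: 0.29 × 0.78 × 0.78 × 0.76 × 0.19 = 0.025477
  Ralol: 0.28 × 0.17 × 0.77 × 0.41 × 0.19 = 0.0028552
  Jorenosis: 0.36 × 0.05 × 0.43 × 0.36 × 0.69 = 0.0019226
  Lumanitis: 0.07 × 0.83 × 0.84 × 0.40 × 0.18 = 0.0035139
Normalizing constant Z = 0.025477 + 0.0028552 + 0.0019226 + 0.0035139 = 0.033769.
P(Venettitis | evidence) ≈ 0.025477 / 0.033769 ≈ 0.754
P(Ralol | evidence) ≈ 0.0028552 / 0.033769 ≈ 0.085
P(Jorenosis | evidence) ≈ 0.0019226 / 0.033769 ≈ 0.057
P(Lumanitis | evidence) ≈ 0.0035139 / 0.033769 ≈ 0.104
The largest is 0.754, so Venettitis is most probable.

Venettitis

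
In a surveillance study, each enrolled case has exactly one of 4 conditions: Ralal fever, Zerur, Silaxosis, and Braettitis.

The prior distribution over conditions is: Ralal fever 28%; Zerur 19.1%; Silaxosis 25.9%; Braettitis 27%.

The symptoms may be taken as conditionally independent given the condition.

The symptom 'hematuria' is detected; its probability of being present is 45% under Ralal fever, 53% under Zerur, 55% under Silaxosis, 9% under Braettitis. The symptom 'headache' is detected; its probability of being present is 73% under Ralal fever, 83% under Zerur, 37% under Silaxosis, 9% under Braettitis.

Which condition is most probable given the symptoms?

Ralal fever

By Bayes' rule with conditional independence, the unnormalized weight for each hypothesis is prior × ∏ likelihoods:
  Ralal fever: 0.280 × 0.45 × 0.73 = 0.09198
  Zerur: 0.191 × 0.53 × 0.83 = 0.084021
  Silaxosis: 0.259 × 0.55 × 0.37 = 0.052707
  Braettitis: 0.270 × 0.09 × 0.09 = 0.002187
Normalizing constant Z = 0.09198 + 0.084021 + 0.052707 + 0.002187 = 0.23089.
P(Ralal fever | evidence) ≈ 0.09198 / 0.23089 ≈ 0.398
P(Zerur | evidence) ≈ 0.084021 / 0.23089 ≈ 0.364
P(Silaxosis | evidence) ≈ 0.052707 / 0.23089 ≈ 0.228
P(Braettitis | evidence) ≈ 0.002187 / 0.23089 ≈ 0.009
The largest is 0.398, so Ralal fever is most probable.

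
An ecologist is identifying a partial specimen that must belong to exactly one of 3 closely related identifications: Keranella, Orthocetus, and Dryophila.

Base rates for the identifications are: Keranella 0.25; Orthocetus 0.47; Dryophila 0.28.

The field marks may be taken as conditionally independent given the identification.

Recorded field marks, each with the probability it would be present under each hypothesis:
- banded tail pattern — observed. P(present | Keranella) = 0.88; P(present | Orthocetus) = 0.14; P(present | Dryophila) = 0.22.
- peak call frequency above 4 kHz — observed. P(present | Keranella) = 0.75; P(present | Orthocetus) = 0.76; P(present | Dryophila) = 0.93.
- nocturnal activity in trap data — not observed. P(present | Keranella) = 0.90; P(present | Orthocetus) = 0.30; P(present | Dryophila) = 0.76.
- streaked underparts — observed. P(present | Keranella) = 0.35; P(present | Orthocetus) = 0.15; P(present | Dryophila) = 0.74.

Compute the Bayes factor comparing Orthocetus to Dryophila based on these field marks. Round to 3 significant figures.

Take the product of per-field mark likelihoods under each hypothesis (using 1 − P(present | H) for each absent field mark), then divide.
  Orthocetus: 0.14 × 0.76 × (1 − 0.30) × 0.15 = 0.011172
  Dryophila: 0.22 × 0.93 × (1 − 0.76) × 0.74 = 0.036337
Bayes factor = 0.011172 / 0.036337 ≈ 0.307

0.307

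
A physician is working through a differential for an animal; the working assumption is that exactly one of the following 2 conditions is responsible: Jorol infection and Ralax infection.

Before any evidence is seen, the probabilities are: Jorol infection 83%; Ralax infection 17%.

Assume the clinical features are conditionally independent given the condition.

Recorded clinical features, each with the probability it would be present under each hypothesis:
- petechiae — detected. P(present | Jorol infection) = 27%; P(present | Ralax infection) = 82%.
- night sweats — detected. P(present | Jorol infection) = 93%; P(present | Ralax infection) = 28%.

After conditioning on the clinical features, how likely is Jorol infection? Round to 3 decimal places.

0.842

Multiply each prior by the joint likelihood of the clinical feature pattern:
  Jorol infection: 0.83 × 0.27 × 0.93 = 0.20841
  Ralax infection: 0.17 × 0.82 × 0.28 = 0.039032
Marginal likelihood of the evidence = 0.24745.
P(Jorol infection | evidence) = 0.20841 / 0.24745 ≈ 0.842.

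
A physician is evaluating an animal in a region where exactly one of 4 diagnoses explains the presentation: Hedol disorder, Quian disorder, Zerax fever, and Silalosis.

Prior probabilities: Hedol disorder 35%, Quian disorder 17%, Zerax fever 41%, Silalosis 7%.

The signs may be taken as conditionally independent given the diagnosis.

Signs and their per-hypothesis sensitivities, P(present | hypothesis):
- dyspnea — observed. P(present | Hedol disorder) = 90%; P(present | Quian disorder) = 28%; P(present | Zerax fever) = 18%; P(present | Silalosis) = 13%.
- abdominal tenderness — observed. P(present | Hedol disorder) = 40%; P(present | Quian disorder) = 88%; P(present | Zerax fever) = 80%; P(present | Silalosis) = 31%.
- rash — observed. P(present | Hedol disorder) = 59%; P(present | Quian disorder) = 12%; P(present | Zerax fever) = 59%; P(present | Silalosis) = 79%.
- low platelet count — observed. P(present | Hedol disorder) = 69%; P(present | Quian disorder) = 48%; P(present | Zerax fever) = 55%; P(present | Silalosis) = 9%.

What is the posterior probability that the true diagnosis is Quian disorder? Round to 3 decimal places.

0.033

By Bayes' rule with conditional independence, the unnormalized weight for each hypothesis is prior × ∏ likelihoods:
  Hedol disorder: 0.35 × 0.90 × 0.40 × 0.59 × 0.69 = 0.051295
  Quian disorder: 0.17 × 0.28 × 0.88 × 0.12 × 0.48 = 0.0024127
  Zerax fever: 0.41 × 0.18 × 0.80 × 0.59 × 0.55 = 0.019158
  Silalosis: 0.07 × 0.13 × 0.31 × 0.79 × 0.09 = 0.00020057
The unnormalized weights sum to 0.073066.
P(Quian disorder | evidence) = 0.0024127 / 0.073066 ≈ 0.033.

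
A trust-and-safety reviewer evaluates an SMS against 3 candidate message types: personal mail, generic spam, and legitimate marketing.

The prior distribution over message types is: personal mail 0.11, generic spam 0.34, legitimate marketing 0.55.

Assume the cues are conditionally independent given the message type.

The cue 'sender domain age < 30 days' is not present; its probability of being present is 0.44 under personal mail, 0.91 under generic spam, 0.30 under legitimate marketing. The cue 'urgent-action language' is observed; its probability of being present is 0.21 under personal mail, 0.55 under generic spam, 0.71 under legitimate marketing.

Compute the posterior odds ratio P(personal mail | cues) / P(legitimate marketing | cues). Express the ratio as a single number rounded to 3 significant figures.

0.0473

Posterior odds equal prior odds times the likelihood ratio; only the two competing hypotheses matter (using 1 − P(present | H) for each absent cue).
  personal mail: 0.11 × (1 − 0.44) × 0.21 = 0.012936
  legitimate marketing: 0.55 × (1 − 0.30) × 0.71 = 0.27335
Odds(personal mail : legitimate marketing) = 0.012936 / 0.27335 ≈ 0.0473.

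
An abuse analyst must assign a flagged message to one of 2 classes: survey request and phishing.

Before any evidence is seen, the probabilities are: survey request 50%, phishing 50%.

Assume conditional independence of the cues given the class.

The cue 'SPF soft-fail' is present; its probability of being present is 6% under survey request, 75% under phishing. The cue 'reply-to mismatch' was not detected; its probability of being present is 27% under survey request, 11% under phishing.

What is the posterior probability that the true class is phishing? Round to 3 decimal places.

0.938

Multiply each prior by the joint likelihood of the cue pattern (using 1 − P(present | H) for each absent cue):
  survey request: 0.50 × 0.06 × (1 − 0.27) = 0.0219
  phishing: 0.50 × 0.75 × (1 − 0.11) = 0.33375
Marginal likelihood of the evidence = 0.35565.
P(phishing | evidence) = 0.33375 / 0.35565 ≈ 0.938.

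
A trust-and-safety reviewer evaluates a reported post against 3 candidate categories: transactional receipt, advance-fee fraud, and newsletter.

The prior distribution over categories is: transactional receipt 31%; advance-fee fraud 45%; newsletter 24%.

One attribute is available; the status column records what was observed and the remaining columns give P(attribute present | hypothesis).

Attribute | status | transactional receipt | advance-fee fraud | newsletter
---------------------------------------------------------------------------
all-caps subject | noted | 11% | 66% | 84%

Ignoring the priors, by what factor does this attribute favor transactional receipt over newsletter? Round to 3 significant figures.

0.131

Likelihood of this attribute under each hypothesis:
  transactional receipt: 0.11
  newsletter: 0.84
Bayes factor = 0.11 / 0.84 ≈ 0.131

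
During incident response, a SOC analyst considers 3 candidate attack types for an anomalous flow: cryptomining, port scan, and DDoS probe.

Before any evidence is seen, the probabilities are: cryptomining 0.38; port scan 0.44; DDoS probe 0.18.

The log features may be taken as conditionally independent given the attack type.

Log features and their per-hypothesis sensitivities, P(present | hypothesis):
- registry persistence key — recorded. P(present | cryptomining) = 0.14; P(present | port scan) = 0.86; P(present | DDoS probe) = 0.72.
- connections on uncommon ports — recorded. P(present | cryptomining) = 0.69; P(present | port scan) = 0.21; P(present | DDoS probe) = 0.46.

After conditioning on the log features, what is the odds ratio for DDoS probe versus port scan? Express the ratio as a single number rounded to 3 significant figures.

0.750

Posterior odds equal prior odds times the likelihood ratio; only the two competing hypotheses matter.
  DDoS probe: 0.18 × 0.72 × 0.46 = 0.059616
  port scan: 0.44 × 0.86 × 0.21 = 0.079464
Odds(DDoS probe : port scan) = 0.059616 / 0.079464 ≈ 0.750.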